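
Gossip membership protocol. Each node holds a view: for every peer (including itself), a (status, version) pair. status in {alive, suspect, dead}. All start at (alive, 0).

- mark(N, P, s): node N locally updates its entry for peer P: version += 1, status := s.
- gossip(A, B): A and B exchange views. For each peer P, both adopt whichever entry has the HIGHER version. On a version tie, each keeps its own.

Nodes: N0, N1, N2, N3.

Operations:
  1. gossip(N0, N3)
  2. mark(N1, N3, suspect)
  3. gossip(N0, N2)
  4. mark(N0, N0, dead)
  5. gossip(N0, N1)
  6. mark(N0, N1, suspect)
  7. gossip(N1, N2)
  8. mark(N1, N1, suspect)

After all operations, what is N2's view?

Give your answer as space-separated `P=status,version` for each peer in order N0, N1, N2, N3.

Answer: N0=dead,1 N1=alive,0 N2=alive,0 N3=suspect,1

Derivation:
Op 1: gossip N0<->N3 -> N0.N0=(alive,v0) N0.N1=(alive,v0) N0.N2=(alive,v0) N0.N3=(alive,v0) | N3.N0=(alive,v0) N3.N1=(alive,v0) N3.N2=(alive,v0) N3.N3=(alive,v0)
Op 2: N1 marks N3=suspect -> (suspect,v1)
Op 3: gossip N0<->N2 -> N0.N0=(alive,v0) N0.N1=(alive,v0) N0.N2=(alive,v0) N0.N3=(alive,v0) | N2.N0=(alive,v0) N2.N1=(alive,v0) N2.N2=(alive,v0) N2.N3=(alive,v0)
Op 4: N0 marks N0=dead -> (dead,v1)
Op 5: gossip N0<->N1 -> N0.N0=(dead,v1) N0.N1=(alive,v0) N0.N2=(alive,v0) N0.N3=(suspect,v1) | N1.N0=(dead,v1) N1.N1=(alive,v0) N1.N2=(alive,v0) N1.N3=(suspect,v1)
Op 6: N0 marks N1=suspect -> (suspect,v1)
Op 7: gossip N1<->N2 -> N1.N0=(dead,v1) N1.N1=(alive,v0) N1.N2=(alive,v0) N1.N3=(suspect,v1) | N2.N0=(dead,v1) N2.N1=(alive,v0) N2.N2=(alive,v0) N2.N3=(suspect,v1)
Op 8: N1 marks N1=suspect -> (suspect,v1)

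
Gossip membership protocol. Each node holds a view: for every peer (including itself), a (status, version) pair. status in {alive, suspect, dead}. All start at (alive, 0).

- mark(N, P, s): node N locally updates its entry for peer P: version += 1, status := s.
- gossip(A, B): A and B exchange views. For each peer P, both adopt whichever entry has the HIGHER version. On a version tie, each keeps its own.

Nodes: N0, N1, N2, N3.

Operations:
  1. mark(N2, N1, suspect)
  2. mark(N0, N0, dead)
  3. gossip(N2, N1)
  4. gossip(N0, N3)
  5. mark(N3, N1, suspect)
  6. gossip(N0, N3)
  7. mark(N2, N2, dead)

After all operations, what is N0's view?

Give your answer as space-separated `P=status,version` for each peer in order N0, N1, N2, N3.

Op 1: N2 marks N1=suspect -> (suspect,v1)
Op 2: N0 marks N0=dead -> (dead,v1)
Op 3: gossip N2<->N1 -> N2.N0=(alive,v0) N2.N1=(suspect,v1) N2.N2=(alive,v0) N2.N3=(alive,v0) | N1.N0=(alive,v0) N1.N1=(suspect,v1) N1.N2=(alive,v0) N1.N3=(alive,v0)
Op 4: gossip N0<->N3 -> N0.N0=(dead,v1) N0.N1=(alive,v0) N0.N2=(alive,v0) N0.N3=(alive,v0) | N3.N0=(dead,v1) N3.N1=(alive,v0) N3.N2=(alive,v0) N3.N3=(alive,v0)
Op 5: N3 marks N1=suspect -> (suspect,v1)
Op 6: gossip N0<->N3 -> N0.N0=(dead,v1) N0.N1=(suspect,v1) N0.N2=(alive,v0) N0.N3=(alive,v0) | N3.N0=(dead,v1) N3.N1=(suspect,v1) N3.N2=(alive,v0) N3.N3=(alive,v0)
Op 7: N2 marks N2=dead -> (dead,v1)

Answer: N0=dead,1 N1=suspect,1 N2=alive,0 N3=alive,0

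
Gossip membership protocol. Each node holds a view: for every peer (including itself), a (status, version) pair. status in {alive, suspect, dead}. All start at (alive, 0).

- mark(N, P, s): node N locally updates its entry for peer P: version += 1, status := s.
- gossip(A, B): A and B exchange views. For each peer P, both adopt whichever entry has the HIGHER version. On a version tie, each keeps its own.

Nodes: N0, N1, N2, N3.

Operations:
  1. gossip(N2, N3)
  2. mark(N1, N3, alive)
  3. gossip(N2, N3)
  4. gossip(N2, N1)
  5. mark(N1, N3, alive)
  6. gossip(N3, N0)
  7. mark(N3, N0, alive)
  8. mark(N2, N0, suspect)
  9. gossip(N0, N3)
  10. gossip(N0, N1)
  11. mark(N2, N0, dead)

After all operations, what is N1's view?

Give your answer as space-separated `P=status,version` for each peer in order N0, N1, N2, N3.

Op 1: gossip N2<->N3 -> N2.N0=(alive,v0) N2.N1=(alive,v0) N2.N2=(alive,v0) N2.N3=(alive,v0) | N3.N0=(alive,v0) N3.N1=(alive,v0) N3.N2=(alive,v0) N3.N3=(alive,v0)
Op 2: N1 marks N3=alive -> (alive,v1)
Op 3: gossip N2<->N3 -> N2.N0=(alive,v0) N2.N1=(alive,v0) N2.N2=(alive,v0) N2.N3=(alive,v0) | N3.N0=(alive,v0) N3.N1=(alive,v0) N3.N2=(alive,v0) N3.N3=(alive,v0)
Op 4: gossip N2<->N1 -> N2.N0=(alive,v0) N2.N1=(alive,v0) N2.N2=(alive,v0) N2.N3=(alive,v1) | N1.N0=(alive,v0) N1.N1=(alive,v0) N1.N2=(alive,v0) N1.N3=(alive,v1)
Op 5: N1 marks N3=alive -> (alive,v2)
Op 6: gossip N3<->N0 -> N3.N0=(alive,v0) N3.N1=(alive,v0) N3.N2=(alive,v0) N3.N3=(alive,v0) | N0.N0=(alive,v0) N0.N1=(alive,v0) N0.N2=(alive,v0) N0.N3=(alive,v0)
Op 7: N3 marks N0=alive -> (alive,v1)
Op 8: N2 marks N0=suspect -> (suspect,v1)
Op 9: gossip N0<->N3 -> N0.N0=(alive,v1) N0.N1=(alive,v0) N0.N2=(alive,v0) N0.N3=(alive,v0) | N3.N0=(alive,v1) N3.N1=(alive,v0) N3.N2=(alive,v0) N3.N3=(alive,v0)
Op 10: gossip N0<->N1 -> N0.N0=(alive,v1) N0.N1=(alive,v0) N0.N2=(alive,v0) N0.N3=(alive,v2) | N1.N0=(alive,v1) N1.N1=(alive,v0) N1.N2=(alive,v0) N1.N3=(alive,v2)
Op 11: N2 marks N0=dead -> (dead,v2)

Answer: N0=alive,1 N1=alive,0 N2=alive,0 N3=alive,2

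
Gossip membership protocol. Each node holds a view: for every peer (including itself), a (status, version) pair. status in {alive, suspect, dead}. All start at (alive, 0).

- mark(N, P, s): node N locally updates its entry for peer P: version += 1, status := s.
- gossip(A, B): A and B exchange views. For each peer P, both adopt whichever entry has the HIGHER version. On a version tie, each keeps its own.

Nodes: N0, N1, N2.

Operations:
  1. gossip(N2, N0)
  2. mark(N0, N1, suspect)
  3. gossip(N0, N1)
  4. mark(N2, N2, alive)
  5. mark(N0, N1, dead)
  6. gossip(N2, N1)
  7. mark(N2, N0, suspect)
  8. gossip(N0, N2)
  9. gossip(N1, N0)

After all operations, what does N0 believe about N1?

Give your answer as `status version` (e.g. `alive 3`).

Answer: dead 2

Derivation:
Op 1: gossip N2<->N0 -> N2.N0=(alive,v0) N2.N1=(alive,v0) N2.N2=(alive,v0) | N0.N0=(alive,v0) N0.N1=(alive,v0) N0.N2=(alive,v0)
Op 2: N0 marks N1=suspect -> (suspect,v1)
Op 3: gossip N0<->N1 -> N0.N0=(alive,v0) N0.N1=(suspect,v1) N0.N2=(alive,v0) | N1.N0=(alive,v0) N1.N1=(suspect,v1) N1.N2=(alive,v0)
Op 4: N2 marks N2=alive -> (alive,v1)
Op 5: N0 marks N1=dead -> (dead,v2)
Op 6: gossip N2<->N1 -> N2.N0=(alive,v0) N2.N1=(suspect,v1) N2.N2=(alive,v1) | N1.N0=(alive,v0) N1.N1=(suspect,v1) N1.N2=(alive,v1)
Op 7: N2 marks N0=suspect -> (suspect,v1)
Op 8: gossip N0<->N2 -> N0.N0=(suspect,v1) N0.N1=(dead,v2) N0.N2=(alive,v1) | N2.N0=(suspect,v1) N2.N1=(dead,v2) N2.N2=(alive,v1)
Op 9: gossip N1<->N0 -> N1.N0=(suspect,v1) N1.N1=(dead,v2) N1.N2=(alive,v1) | N0.N0=(suspect,v1) N0.N1=(dead,v2) N0.N2=(alive,v1)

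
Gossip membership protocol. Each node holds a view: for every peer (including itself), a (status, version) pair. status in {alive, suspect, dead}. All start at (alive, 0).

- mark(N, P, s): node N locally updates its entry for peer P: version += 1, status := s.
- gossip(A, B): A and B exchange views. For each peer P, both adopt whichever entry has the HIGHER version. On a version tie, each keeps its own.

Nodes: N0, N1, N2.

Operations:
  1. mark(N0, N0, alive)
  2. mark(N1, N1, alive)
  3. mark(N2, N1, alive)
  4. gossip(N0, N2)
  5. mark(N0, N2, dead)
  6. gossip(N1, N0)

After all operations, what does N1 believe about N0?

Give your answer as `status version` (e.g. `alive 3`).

Answer: alive 1

Derivation:
Op 1: N0 marks N0=alive -> (alive,v1)
Op 2: N1 marks N1=alive -> (alive,v1)
Op 3: N2 marks N1=alive -> (alive,v1)
Op 4: gossip N0<->N2 -> N0.N0=(alive,v1) N0.N1=(alive,v1) N0.N2=(alive,v0) | N2.N0=(alive,v1) N2.N1=(alive,v1) N2.N2=(alive,v0)
Op 5: N0 marks N2=dead -> (dead,v1)
Op 6: gossip N1<->N0 -> N1.N0=(alive,v1) N1.N1=(alive,v1) N1.N2=(dead,v1) | N0.N0=(alive,v1) N0.N1=(alive,v1) N0.N2=(dead,v1)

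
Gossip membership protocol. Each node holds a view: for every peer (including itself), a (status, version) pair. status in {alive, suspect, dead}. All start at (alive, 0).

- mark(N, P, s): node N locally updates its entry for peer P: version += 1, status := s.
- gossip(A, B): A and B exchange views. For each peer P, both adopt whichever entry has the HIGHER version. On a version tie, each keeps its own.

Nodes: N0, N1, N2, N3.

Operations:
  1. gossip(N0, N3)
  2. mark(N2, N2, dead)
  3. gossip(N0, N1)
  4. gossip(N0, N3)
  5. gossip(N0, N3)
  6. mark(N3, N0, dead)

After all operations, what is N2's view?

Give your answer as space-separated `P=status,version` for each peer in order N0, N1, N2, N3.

Op 1: gossip N0<->N3 -> N0.N0=(alive,v0) N0.N1=(alive,v0) N0.N2=(alive,v0) N0.N3=(alive,v0) | N3.N0=(alive,v0) N3.N1=(alive,v0) N3.N2=(alive,v0) N3.N3=(alive,v0)
Op 2: N2 marks N2=dead -> (dead,v1)
Op 3: gossip N0<->N1 -> N0.N0=(alive,v0) N0.N1=(alive,v0) N0.N2=(alive,v0) N0.N3=(alive,v0) | N1.N0=(alive,v0) N1.N1=(alive,v0) N1.N2=(alive,v0) N1.N3=(alive,v0)
Op 4: gossip N0<->N3 -> N0.N0=(alive,v0) N0.N1=(alive,v0) N0.N2=(alive,v0) N0.N3=(alive,v0) | N3.N0=(alive,v0) N3.N1=(alive,v0) N3.N2=(alive,v0) N3.N3=(alive,v0)
Op 5: gossip N0<->N3 -> N0.N0=(alive,v0) N0.N1=(alive,v0) N0.N2=(alive,v0) N0.N3=(alive,v0) | N3.N0=(alive,v0) N3.N1=(alive,v0) N3.N2=(alive,v0) N3.N3=(alive,v0)
Op 6: N3 marks N0=dead -> (dead,v1)

Answer: N0=alive,0 N1=alive,0 N2=dead,1 N3=alive,0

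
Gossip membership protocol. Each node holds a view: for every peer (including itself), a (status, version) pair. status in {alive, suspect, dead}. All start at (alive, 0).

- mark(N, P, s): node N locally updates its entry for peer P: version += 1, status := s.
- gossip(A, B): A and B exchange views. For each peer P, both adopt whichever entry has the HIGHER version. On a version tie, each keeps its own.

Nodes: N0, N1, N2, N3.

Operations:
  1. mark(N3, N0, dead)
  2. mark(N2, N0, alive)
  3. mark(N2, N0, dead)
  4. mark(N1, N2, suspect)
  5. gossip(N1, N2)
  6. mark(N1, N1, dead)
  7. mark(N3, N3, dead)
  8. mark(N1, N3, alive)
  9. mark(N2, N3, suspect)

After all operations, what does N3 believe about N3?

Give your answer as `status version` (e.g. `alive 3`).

Op 1: N3 marks N0=dead -> (dead,v1)
Op 2: N2 marks N0=alive -> (alive,v1)
Op 3: N2 marks N0=dead -> (dead,v2)
Op 4: N1 marks N2=suspect -> (suspect,v1)
Op 5: gossip N1<->N2 -> N1.N0=(dead,v2) N1.N1=(alive,v0) N1.N2=(suspect,v1) N1.N3=(alive,v0) | N2.N0=(dead,v2) N2.N1=(alive,v0) N2.N2=(suspect,v1) N2.N3=(alive,v0)
Op 6: N1 marks N1=dead -> (dead,v1)
Op 7: N3 marks N3=dead -> (dead,v1)
Op 8: N1 marks N3=alive -> (alive,v1)
Op 9: N2 marks N3=suspect -> (suspect,v1)

Answer: dead 1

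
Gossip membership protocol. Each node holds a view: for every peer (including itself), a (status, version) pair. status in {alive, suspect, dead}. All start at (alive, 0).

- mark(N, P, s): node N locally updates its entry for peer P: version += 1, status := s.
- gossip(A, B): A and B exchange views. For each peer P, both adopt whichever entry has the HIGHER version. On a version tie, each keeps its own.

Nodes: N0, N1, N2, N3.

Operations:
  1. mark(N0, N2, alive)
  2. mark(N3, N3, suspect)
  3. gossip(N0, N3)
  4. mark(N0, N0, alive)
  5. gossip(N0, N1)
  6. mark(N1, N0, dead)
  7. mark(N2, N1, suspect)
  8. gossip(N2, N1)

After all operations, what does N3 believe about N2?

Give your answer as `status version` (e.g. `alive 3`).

Answer: alive 1

Derivation:
Op 1: N0 marks N2=alive -> (alive,v1)
Op 2: N3 marks N3=suspect -> (suspect,v1)
Op 3: gossip N0<->N3 -> N0.N0=(alive,v0) N0.N1=(alive,v0) N0.N2=(alive,v1) N0.N3=(suspect,v1) | N3.N0=(alive,v0) N3.N1=(alive,v0) N3.N2=(alive,v1) N3.N3=(suspect,v1)
Op 4: N0 marks N0=alive -> (alive,v1)
Op 5: gossip N0<->N1 -> N0.N0=(alive,v1) N0.N1=(alive,v0) N0.N2=(alive,v1) N0.N3=(suspect,v1) | N1.N0=(alive,v1) N1.N1=(alive,v0) N1.N2=(alive,v1) N1.N3=(suspect,v1)
Op 6: N1 marks N0=dead -> (dead,v2)
Op 7: N2 marks N1=suspect -> (suspect,v1)
Op 8: gossip N2<->N1 -> N2.N0=(dead,v2) N2.N1=(suspect,v1) N2.N2=(alive,v1) N2.N3=(suspect,v1) | N1.N0=(dead,v2) N1.N1=(suspect,v1) N1.N2=(alive,v1) N1.N3=(suspect,v1)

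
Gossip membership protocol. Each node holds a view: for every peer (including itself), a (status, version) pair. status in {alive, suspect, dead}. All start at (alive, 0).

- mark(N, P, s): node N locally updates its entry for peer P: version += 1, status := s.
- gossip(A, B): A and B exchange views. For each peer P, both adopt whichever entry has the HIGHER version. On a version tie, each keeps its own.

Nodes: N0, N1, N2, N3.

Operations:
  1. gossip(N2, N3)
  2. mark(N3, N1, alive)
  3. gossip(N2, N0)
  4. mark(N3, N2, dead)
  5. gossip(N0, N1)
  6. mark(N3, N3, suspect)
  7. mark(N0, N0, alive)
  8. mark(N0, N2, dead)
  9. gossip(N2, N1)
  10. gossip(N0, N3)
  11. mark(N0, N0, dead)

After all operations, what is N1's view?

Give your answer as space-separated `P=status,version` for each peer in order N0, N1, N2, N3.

Op 1: gossip N2<->N3 -> N2.N0=(alive,v0) N2.N1=(alive,v0) N2.N2=(alive,v0) N2.N3=(alive,v0) | N3.N0=(alive,v0) N3.N1=(alive,v0) N3.N2=(alive,v0) N3.N3=(alive,v0)
Op 2: N3 marks N1=alive -> (alive,v1)
Op 3: gossip N2<->N0 -> N2.N0=(alive,v0) N2.N1=(alive,v0) N2.N2=(alive,v0) N2.N3=(alive,v0) | N0.N0=(alive,v0) N0.N1=(alive,v0) N0.N2=(alive,v0) N0.N3=(alive,v0)
Op 4: N3 marks N2=dead -> (dead,v1)
Op 5: gossip N0<->N1 -> N0.N0=(alive,v0) N0.N1=(alive,v0) N0.N2=(alive,v0) N0.N3=(alive,v0) | N1.N0=(alive,v0) N1.N1=(alive,v0) N1.N2=(alive,v0) N1.N3=(alive,v0)
Op 6: N3 marks N3=suspect -> (suspect,v1)
Op 7: N0 marks N0=alive -> (alive,v1)
Op 8: N0 marks N2=dead -> (dead,v1)
Op 9: gossip N2<->N1 -> N2.N0=(alive,v0) N2.N1=(alive,v0) N2.N2=(alive,v0) N2.N3=(alive,v0) | N1.N0=(alive,v0) N1.N1=(alive,v0) N1.N2=(alive,v0) N1.N3=(alive,v0)
Op 10: gossip N0<->N3 -> N0.N0=(alive,v1) N0.N1=(alive,v1) N0.N2=(dead,v1) N0.N3=(suspect,v1) | N3.N0=(alive,v1) N3.N1=(alive,v1) N3.N2=(dead,v1) N3.N3=(suspect,v1)
Op 11: N0 marks N0=dead -> (dead,v2)

Answer: N0=alive,0 N1=alive,0 N2=alive,0 N3=alive,0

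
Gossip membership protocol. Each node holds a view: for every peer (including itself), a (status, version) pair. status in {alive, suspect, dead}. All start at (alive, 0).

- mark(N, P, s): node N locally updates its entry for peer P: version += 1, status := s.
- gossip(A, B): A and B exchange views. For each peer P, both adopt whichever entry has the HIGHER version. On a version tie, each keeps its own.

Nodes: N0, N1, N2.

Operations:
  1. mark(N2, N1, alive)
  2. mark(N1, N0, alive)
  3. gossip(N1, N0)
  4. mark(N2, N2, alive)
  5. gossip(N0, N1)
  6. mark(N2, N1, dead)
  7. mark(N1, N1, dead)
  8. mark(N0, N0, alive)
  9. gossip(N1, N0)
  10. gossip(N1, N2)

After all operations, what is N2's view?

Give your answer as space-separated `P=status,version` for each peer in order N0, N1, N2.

Op 1: N2 marks N1=alive -> (alive,v1)
Op 2: N1 marks N0=alive -> (alive,v1)
Op 3: gossip N1<->N0 -> N1.N0=(alive,v1) N1.N1=(alive,v0) N1.N2=(alive,v0) | N0.N0=(alive,v1) N0.N1=(alive,v0) N0.N2=(alive,v0)
Op 4: N2 marks N2=alive -> (alive,v1)
Op 5: gossip N0<->N1 -> N0.N0=(alive,v1) N0.N1=(alive,v0) N0.N2=(alive,v0) | N1.N0=(alive,v1) N1.N1=(alive,v0) N1.N2=(alive,v0)
Op 6: N2 marks N1=dead -> (dead,v2)
Op 7: N1 marks N1=dead -> (dead,v1)
Op 8: N0 marks N0=alive -> (alive,v2)
Op 9: gossip N1<->N0 -> N1.N0=(alive,v2) N1.N1=(dead,v1) N1.N2=(alive,v0) | N0.N0=(alive,v2) N0.N1=(dead,v1) N0.N2=(alive,v0)
Op 10: gossip N1<->N2 -> N1.N0=(alive,v2) N1.N1=(dead,v2) N1.N2=(alive,v1) | N2.N0=(alive,v2) N2.N1=(dead,v2) N2.N2=(alive,v1)

Answer: N0=alive,2 N1=dead,2 N2=alive,1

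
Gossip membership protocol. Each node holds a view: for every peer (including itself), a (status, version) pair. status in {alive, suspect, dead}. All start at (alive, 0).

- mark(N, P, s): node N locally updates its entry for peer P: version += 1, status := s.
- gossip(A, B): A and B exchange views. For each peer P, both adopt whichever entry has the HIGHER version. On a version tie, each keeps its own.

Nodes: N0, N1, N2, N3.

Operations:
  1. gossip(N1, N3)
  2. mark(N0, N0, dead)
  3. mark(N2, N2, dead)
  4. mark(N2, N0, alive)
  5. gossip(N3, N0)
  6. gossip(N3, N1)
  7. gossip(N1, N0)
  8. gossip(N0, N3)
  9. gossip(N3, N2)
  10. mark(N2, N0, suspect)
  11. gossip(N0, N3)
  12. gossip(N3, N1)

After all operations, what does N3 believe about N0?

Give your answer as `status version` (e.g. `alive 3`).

Op 1: gossip N1<->N3 -> N1.N0=(alive,v0) N1.N1=(alive,v0) N1.N2=(alive,v0) N1.N3=(alive,v0) | N3.N0=(alive,v0) N3.N1=(alive,v0) N3.N2=(alive,v0) N3.N3=(alive,v0)
Op 2: N0 marks N0=dead -> (dead,v1)
Op 3: N2 marks N2=dead -> (dead,v1)
Op 4: N2 marks N0=alive -> (alive,v1)
Op 5: gossip N3<->N0 -> N3.N0=(dead,v1) N3.N1=(alive,v0) N3.N2=(alive,v0) N3.N3=(alive,v0) | N0.N0=(dead,v1) N0.N1=(alive,v0) N0.N2=(alive,v0) N0.N3=(alive,v0)
Op 6: gossip N3<->N1 -> N3.N0=(dead,v1) N3.N1=(alive,v0) N3.N2=(alive,v0) N3.N3=(alive,v0) | N1.N0=(dead,v1) N1.N1=(alive,v0) N1.N2=(alive,v0) N1.N3=(alive,v0)
Op 7: gossip N1<->N0 -> N1.N0=(dead,v1) N1.N1=(alive,v0) N1.N2=(alive,v0) N1.N3=(alive,v0) | N0.N0=(dead,v1) N0.N1=(alive,v0) N0.N2=(alive,v0) N0.N3=(alive,v0)
Op 8: gossip N0<->N3 -> N0.N0=(dead,v1) N0.N1=(alive,v0) N0.N2=(alive,v0) N0.N3=(alive,v0) | N3.N0=(dead,v1) N3.N1=(alive,v0) N3.N2=(alive,v0) N3.N3=(alive,v0)
Op 9: gossip N3<->N2 -> N3.N0=(dead,v1) N3.N1=(alive,v0) N3.N2=(dead,v1) N3.N3=(alive,v0) | N2.N0=(alive,v1) N2.N1=(alive,v0) N2.N2=(dead,v1) N2.N3=(alive,v0)
Op 10: N2 marks N0=suspect -> (suspect,v2)
Op 11: gossip N0<->N3 -> N0.N0=(dead,v1) N0.N1=(alive,v0) N0.N2=(dead,v1) N0.N3=(alive,v0) | N3.N0=(dead,v1) N3.N1=(alive,v0) N3.N2=(dead,v1) N3.N3=(alive,v0)
Op 12: gossip N3<->N1 -> N3.N0=(dead,v1) N3.N1=(alive,v0) N3.N2=(dead,v1) N3.N3=(alive,v0) | N1.N0=(dead,v1) N1.N1=(alive,v0) N1.N2=(dead,v1) N1.N3=(alive,v0)

Answer: dead 1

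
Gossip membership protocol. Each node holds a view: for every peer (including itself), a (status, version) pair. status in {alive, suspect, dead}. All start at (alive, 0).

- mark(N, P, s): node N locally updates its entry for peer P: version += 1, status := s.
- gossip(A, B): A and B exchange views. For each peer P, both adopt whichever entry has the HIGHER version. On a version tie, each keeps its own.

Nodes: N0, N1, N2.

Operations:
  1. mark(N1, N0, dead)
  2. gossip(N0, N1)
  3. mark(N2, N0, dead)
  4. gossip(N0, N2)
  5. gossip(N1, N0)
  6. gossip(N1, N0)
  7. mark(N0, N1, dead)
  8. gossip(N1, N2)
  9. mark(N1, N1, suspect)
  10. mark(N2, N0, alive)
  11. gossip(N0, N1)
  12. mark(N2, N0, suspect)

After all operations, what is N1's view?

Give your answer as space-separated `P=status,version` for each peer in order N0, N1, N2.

Answer: N0=dead,1 N1=suspect,1 N2=alive,0

Derivation:
Op 1: N1 marks N0=dead -> (dead,v1)
Op 2: gossip N0<->N1 -> N0.N0=(dead,v1) N0.N1=(alive,v0) N0.N2=(alive,v0) | N1.N0=(dead,v1) N1.N1=(alive,v0) N1.N2=(alive,v0)
Op 3: N2 marks N0=dead -> (dead,v1)
Op 4: gossip N0<->N2 -> N0.N0=(dead,v1) N0.N1=(alive,v0) N0.N2=(alive,v0) | N2.N0=(dead,v1) N2.N1=(alive,v0) N2.N2=(alive,v0)
Op 5: gossip N1<->N0 -> N1.N0=(dead,v1) N1.N1=(alive,v0) N1.N2=(alive,v0) | N0.N0=(dead,v1) N0.N1=(alive,v0) N0.N2=(alive,v0)
Op 6: gossip N1<->N0 -> N1.N0=(dead,v1) N1.N1=(alive,v0) N1.N2=(alive,v0) | N0.N0=(dead,v1) N0.N1=(alive,v0) N0.N2=(alive,v0)
Op 7: N0 marks N1=dead -> (dead,v1)
Op 8: gossip N1<->N2 -> N1.N0=(dead,v1) N1.N1=(alive,v0) N1.N2=(alive,v0) | N2.N0=(dead,v1) N2.N1=(alive,v0) N2.N2=(alive,v0)
Op 9: N1 marks N1=suspect -> (suspect,v1)
Op 10: N2 marks N0=alive -> (alive,v2)
Op 11: gossip N0<->N1 -> N0.N0=(dead,v1) N0.N1=(dead,v1) N0.N2=(alive,v0) | N1.N0=(dead,v1) N1.N1=(suspect,v1) N1.N2=(alive,v0)
Op 12: N2 marks N0=suspect -> (suspect,v3)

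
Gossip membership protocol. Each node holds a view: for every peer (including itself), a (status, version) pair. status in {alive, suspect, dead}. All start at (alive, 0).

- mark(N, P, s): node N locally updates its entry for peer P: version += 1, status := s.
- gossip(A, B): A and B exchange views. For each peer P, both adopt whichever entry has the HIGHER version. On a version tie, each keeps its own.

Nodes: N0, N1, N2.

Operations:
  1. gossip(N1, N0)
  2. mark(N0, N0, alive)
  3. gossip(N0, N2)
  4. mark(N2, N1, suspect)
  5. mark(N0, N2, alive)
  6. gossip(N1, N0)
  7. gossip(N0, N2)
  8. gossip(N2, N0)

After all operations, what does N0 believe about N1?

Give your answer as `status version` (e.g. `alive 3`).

Op 1: gossip N1<->N0 -> N1.N0=(alive,v0) N1.N1=(alive,v0) N1.N2=(alive,v0) | N0.N0=(alive,v0) N0.N1=(alive,v0) N0.N2=(alive,v0)
Op 2: N0 marks N0=alive -> (alive,v1)
Op 3: gossip N0<->N2 -> N0.N0=(alive,v1) N0.N1=(alive,v0) N0.N2=(alive,v0) | N2.N0=(alive,v1) N2.N1=(alive,v0) N2.N2=(alive,v0)
Op 4: N2 marks N1=suspect -> (suspect,v1)
Op 5: N0 marks N2=alive -> (alive,v1)
Op 6: gossip N1<->N0 -> N1.N0=(alive,v1) N1.N1=(alive,v0) N1.N2=(alive,v1) | N0.N0=(alive,v1) N0.N1=(alive,v0) N0.N2=(alive,v1)
Op 7: gossip N0<->N2 -> N0.N0=(alive,v1) N0.N1=(suspect,v1) N0.N2=(alive,v1) | N2.N0=(alive,v1) N2.N1=(suspect,v1) N2.N2=(alive,v1)
Op 8: gossip N2<->N0 -> N2.N0=(alive,v1) N2.N1=(suspect,v1) N2.N2=(alive,v1) | N0.N0=(alive,v1) N0.N1=(suspect,v1) N0.N2=(alive,v1)

Answer: suspect 1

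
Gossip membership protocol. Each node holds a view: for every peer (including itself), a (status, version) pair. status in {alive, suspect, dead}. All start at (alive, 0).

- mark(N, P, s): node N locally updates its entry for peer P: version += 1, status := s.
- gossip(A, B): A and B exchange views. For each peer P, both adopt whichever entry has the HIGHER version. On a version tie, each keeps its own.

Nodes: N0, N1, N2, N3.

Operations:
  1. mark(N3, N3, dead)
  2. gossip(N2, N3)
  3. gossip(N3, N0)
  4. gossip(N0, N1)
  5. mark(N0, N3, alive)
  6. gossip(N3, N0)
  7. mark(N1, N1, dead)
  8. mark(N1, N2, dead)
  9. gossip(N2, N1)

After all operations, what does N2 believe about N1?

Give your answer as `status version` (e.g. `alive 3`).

Answer: dead 1

Derivation:
Op 1: N3 marks N3=dead -> (dead,v1)
Op 2: gossip N2<->N3 -> N2.N0=(alive,v0) N2.N1=(alive,v0) N2.N2=(alive,v0) N2.N3=(dead,v1) | N3.N0=(alive,v0) N3.N1=(alive,v0) N3.N2=(alive,v0) N3.N3=(dead,v1)
Op 3: gossip N3<->N0 -> N3.N0=(alive,v0) N3.N1=(alive,v0) N3.N2=(alive,v0) N3.N3=(dead,v1) | N0.N0=(alive,v0) N0.N1=(alive,v0) N0.N2=(alive,v0) N0.N3=(dead,v1)
Op 4: gossip N0<->N1 -> N0.N0=(alive,v0) N0.N1=(alive,v0) N0.N2=(alive,v0) N0.N3=(dead,v1) | N1.N0=(alive,v0) N1.N1=(alive,v0) N1.N2=(alive,v0) N1.N3=(dead,v1)
Op 5: N0 marks N3=alive -> (alive,v2)
Op 6: gossip N3<->N0 -> N3.N0=(alive,v0) N3.N1=(alive,v0) N3.N2=(alive,v0) N3.N3=(alive,v2) | N0.N0=(alive,v0) N0.N1=(alive,v0) N0.N2=(alive,v0) N0.N3=(alive,v2)
Op 7: N1 marks N1=dead -> (dead,v1)
Op 8: N1 marks N2=dead -> (dead,v1)
Op 9: gossip N2<->N1 -> N2.N0=(alive,v0) N2.N1=(dead,v1) N2.N2=(dead,v1) N2.N3=(dead,v1) | N1.N0=(alive,v0) N1.N1=(dead,v1) N1.N2=(dead,v1) N1.N3=(dead,v1)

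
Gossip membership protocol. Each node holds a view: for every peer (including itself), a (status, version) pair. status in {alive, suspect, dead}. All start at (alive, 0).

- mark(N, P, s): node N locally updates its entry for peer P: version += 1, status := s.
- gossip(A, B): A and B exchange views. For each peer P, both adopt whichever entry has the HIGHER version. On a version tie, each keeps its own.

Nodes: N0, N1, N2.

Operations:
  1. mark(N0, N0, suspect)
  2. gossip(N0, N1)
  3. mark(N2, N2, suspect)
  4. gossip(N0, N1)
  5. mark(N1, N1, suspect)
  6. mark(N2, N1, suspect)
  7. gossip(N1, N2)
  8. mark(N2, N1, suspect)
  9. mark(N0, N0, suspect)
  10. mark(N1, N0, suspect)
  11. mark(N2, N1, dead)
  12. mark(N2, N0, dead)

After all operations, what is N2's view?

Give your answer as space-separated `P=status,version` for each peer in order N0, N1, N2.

Answer: N0=dead,2 N1=dead,3 N2=suspect,1

Derivation:
Op 1: N0 marks N0=suspect -> (suspect,v1)
Op 2: gossip N0<->N1 -> N0.N0=(suspect,v1) N0.N1=(alive,v0) N0.N2=(alive,v0) | N1.N0=(suspect,v1) N1.N1=(alive,v0) N1.N2=(alive,v0)
Op 3: N2 marks N2=suspect -> (suspect,v1)
Op 4: gossip N0<->N1 -> N0.N0=(suspect,v1) N0.N1=(alive,v0) N0.N2=(alive,v0) | N1.N0=(suspect,v1) N1.N1=(alive,v0) N1.N2=(alive,v0)
Op 5: N1 marks N1=suspect -> (suspect,v1)
Op 6: N2 marks N1=suspect -> (suspect,v1)
Op 7: gossip N1<->N2 -> N1.N0=(suspect,v1) N1.N1=(suspect,v1) N1.N2=(suspect,v1) | N2.N0=(suspect,v1) N2.N1=(suspect,v1) N2.N2=(suspect,v1)
Op 8: N2 marks N1=suspect -> (suspect,v2)
Op 9: N0 marks N0=suspect -> (suspect,v2)
Op 10: N1 marks N0=suspect -> (suspect,v2)
Op 11: N2 marks N1=dead -> (dead,v3)
Op 12: N2 marks N0=dead -> (dead,v2)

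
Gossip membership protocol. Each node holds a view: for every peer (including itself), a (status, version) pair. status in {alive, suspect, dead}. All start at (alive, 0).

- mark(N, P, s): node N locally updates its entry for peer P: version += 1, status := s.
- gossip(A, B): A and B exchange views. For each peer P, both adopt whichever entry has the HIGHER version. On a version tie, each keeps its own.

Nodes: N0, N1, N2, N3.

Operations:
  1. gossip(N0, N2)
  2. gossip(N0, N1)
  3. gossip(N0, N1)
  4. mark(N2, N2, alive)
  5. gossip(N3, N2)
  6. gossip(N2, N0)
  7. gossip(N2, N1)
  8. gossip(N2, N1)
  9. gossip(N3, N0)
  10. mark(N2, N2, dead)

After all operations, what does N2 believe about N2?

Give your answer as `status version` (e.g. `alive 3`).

Answer: dead 2

Derivation:
Op 1: gossip N0<->N2 -> N0.N0=(alive,v0) N0.N1=(alive,v0) N0.N2=(alive,v0) N0.N3=(alive,v0) | N2.N0=(alive,v0) N2.N1=(alive,v0) N2.N2=(alive,v0) N2.N3=(alive,v0)
Op 2: gossip N0<->N1 -> N0.N0=(alive,v0) N0.N1=(alive,v0) N0.N2=(alive,v0) N0.N3=(alive,v0) | N1.N0=(alive,v0) N1.N1=(alive,v0) N1.N2=(alive,v0) N1.N3=(alive,v0)
Op 3: gossip N0<->N1 -> N0.N0=(alive,v0) N0.N1=(alive,v0) N0.N2=(alive,v0) N0.N3=(alive,v0) | N1.N0=(alive,v0) N1.N1=(alive,v0) N1.N2=(alive,v0) N1.N3=(alive,v0)
Op 4: N2 marks N2=alive -> (alive,v1)
Op 5: gossip N3<->N2 -> N3.N0=(alive,v0) N3.N1=(alive,v0) N3.N2=(alive,v1) N3.N3=(alive,v0) | N2.N0=(alive,v0) N2.N1=(alive,v0) N2.N2=(alive,v1) N2.N3=(alive,v0)
Op 6: gossip N2<->N0 -> N2.N0=(alive,v0) N2.N1=(alive,v0) N2.N2=(alive,v1) N2.N3=(alive,v0) | N0.N0=(alive,v0) N0.N1=(alive,v0) N0.N2=(alive,v1) N0.N3=(alive,v0)
Op 7: gossip N2<->N1 -> N2.N0=(alive,v0) N2.N1=(alive,v0) N2.N2=(alive,v1) N2.N3=(alive,v0) | N1.N0=(alive,v0) N1.N1=(alive,v0) N1.N2=(alive,v1) N1.N3=(alive,v0)
Op 8: gossip N2<->N1 -> N2.N0=(alive,v0) N2.N1=(alive,v0) N2.N2=(alive,v1) N2.N3=(alive,v0) | N1.N0=(alive,v0) N1.N1=(alive,v0) N1.N2=(alive,v1) N1.N3=(alive,v0)
Op 9: gossip N3<->N0 -> N3.N0=(alive,v0) N3.N1=(alive,v0) N3.N2=(alive,v1) N3.N3=(alive,v0) | N0.N0=(alive,v0) N0.N1=(alive,v0) N0.N2=(alive,v1) N0.N3=(alive,v0)
Op 10: N2 marks N2=dead -> (dead,v2)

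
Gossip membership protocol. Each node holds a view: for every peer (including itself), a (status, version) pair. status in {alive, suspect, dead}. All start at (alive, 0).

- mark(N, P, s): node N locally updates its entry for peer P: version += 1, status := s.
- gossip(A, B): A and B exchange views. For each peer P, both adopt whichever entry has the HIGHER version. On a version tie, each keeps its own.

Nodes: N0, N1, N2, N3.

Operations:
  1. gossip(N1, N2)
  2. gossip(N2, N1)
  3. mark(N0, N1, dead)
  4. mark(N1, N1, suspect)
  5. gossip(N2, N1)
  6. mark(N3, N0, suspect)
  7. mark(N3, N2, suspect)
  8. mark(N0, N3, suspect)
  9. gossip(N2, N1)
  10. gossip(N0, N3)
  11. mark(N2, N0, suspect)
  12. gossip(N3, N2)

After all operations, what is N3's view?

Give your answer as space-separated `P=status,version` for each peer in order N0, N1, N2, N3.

Answer: N0=suspect,1 N1=dead,1 N2=suspect,1 N3=suspect,1

Derivation:
Op 1: gossip N1<->N2 -> N1.N0=(alive,v0) N1.N1=(alive,v0) N1.N2=(alive,v0) N1.N3=(alive,v0) | N2.N0=(alive,v0) N2.N1=(alive,v0) N2.N2=(alive,v0) N2.N3=(alive,v0)
Op 2: gossip N2<->N1 -> N2.N0=(alive,v0) N2.N1=(alive,v0) N2.N2=(alive,v0) N2.N3=(alive,v0) | N1.N0=(alive,v0) N1.N1=(alive,v0) N1.N2=(alive,v0) N1.N3=(alive,v0)
Op 3: N0 marks N1=dead -> (dead,v1)
Op 4: N1 marks N1=suspect -> (suspect,v1)
Op 5: gossip N2<->N1 -> N2.N0=(alive,v0) N2.N1=(suspect,v1) N2.N2=(alive,v0) N2.N3=(alive,v0) | N1.N0=(alive,v0) N1.N1=(suspect,v1) N1.N2=(alive,v0) N1.N3=(alive,v0)
Op 6: N3 marks N0=suspect -> (suspect,v1)
Op 7: N3 marks N2=suspect -> (suspect,v1)
Op 8: N0 marks N3=suspect -> (suspect,v1)
Op 9: gossip N2<->N1 -> N2.N0=(alive,v0) N2.N1=(suspect,v1) N2.N2=(alive,v0) N2.N3=(alive,v0) | N1.N0=(alive,v0) N1.N1=(suspect,v1) N1.N2=(alive,v0) N1.N3=(alive,v0)
Op 10: gossip N0<->N3 -> N0.N0=(suspect,v1) N0.N1=(dead,v1) N0.N2=(suspect,v1) N0.N3=(suspect,v1) | N3.N0=(suspect,v1) N3.N1=(dead,v1) N3.N2=(suspect,v1) N3.N3=(suspect,v1)
Op 11: N2 marks N0=suspect -> (suspect,v1)
Op 12: gossip N3<->N2 -> N3.N0=(suspect,v1) N3.N1=(dead,v1) N3.N2=(suspect,v1) N3.N3=(suspect,v1) | N2.N0=(suspect,v1) N2.N1=(suspect,v1) N2.N2=(suspect,v1) N2.N3=(suspect,v1)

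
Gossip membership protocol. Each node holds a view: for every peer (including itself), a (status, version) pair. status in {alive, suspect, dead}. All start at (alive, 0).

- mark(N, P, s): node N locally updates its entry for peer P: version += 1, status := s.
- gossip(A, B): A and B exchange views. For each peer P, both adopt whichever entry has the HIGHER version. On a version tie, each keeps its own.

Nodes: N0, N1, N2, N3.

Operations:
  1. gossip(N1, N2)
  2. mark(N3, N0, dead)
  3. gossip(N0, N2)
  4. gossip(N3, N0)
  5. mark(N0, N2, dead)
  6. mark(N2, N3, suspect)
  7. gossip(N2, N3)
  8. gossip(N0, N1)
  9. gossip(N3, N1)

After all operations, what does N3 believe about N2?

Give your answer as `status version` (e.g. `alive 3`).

Op 1: gossip N1<->N2 -> N1.N0=(alive,v0) N1.N1=(alive,v0) N1.N2=(alive,v0) N1.N3=(alive,v0) | N2.N0=(alive,v0) N2.N1=(alive,v0) N2.N2=(alive,v0) N2.N3=(alive,v0)
Op 2: N3 marks N0=dead -> (dead,v1)
Op 3: gossip N0<->N2 -> N0.N0=(alive,v0) N0.N1=(alive,v0) N0.N2=(alive,v0) N0.N3=(alive,v0) | N2.N0=(alive,v0) N2.N1=(alive,v0) N2.N2=(alive,v0) N2.N3=(alive,v0)
Op 4: gossip N3<->N0 -> N3.N0=(dead,v1) N3.N1=(alive,v0) N3.N2=(alive,v0) N3.N3=(alive,v0) | N0.N0=(dead,v1) N0.N1=(alive,v0) N0.N2=(alive,v0) N0.N3=(alive,v0)
Op 5: N0 marks N2=dead -> (dead,v1)
Op 6: N2 marks N3=suspect -> (suspect,v1)
Op 7: gossip N2<->N3 -> N2.N0=(dead,v1) N2.N1=(alive,v0) N2.N2=(alive,v0) N2.N3=(suspect,v1) | N3.N0=(dead,v1) N3.N1=(alive,v0) N3.N2=(alive,v0) N3.N3=(suspect,v1)
Op 8: gossip N0<->N1 -> N0.N0=(dead,v1) N0.N1=(alive,v0) N0.N2=(dead,v1) N0.N3=(alive,v0) | N1.N0=(dead,v1) N1.N1=(alive,v0) N1.N2=(dead,v1) N1.N3=(alive,v0)
Op 9: gossip N3<->N1 -> N3.N0=(dead,v1) N3.N1=(alive,v0) N3.N2=(dead,v1) N3.N3=(suspect,v1) | N1.N0=(dead,v1) N1.N1=(alive,v0) N1.N2=(dead,v1) N1.N3=(suspect,v1)

Answer: dead 1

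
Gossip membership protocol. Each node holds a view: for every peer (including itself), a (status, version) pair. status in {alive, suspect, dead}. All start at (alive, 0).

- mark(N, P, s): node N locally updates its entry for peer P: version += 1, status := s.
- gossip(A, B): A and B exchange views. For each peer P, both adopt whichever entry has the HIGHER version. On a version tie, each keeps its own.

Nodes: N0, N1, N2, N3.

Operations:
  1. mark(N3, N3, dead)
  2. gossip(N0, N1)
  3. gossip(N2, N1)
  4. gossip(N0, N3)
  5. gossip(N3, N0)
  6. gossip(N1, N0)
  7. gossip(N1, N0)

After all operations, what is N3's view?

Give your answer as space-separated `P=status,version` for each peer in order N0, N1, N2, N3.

Answer: N0=alive,0 N1=alive,0 N2=alive,0 N3=dead,1

Derivation:
Op 1: N3 marks N3=dead -> (dead,v1)
Op 2: gossip N0<->N1 -> N0.N0=(alive,v0) N0.N1=(alive,v0) N0.N2=(alive,v0) N0.N3=(alive,v0) | N1.N0=(alive,v0) N1.N1=(alive,v0) N1.N2=(alive,v0) N1.N3=(alive,v0)
Op 3: gossip N2<->N1 -> N2.N0=(alive,v0) N2.N1=(alive,v0) N2.N2=(alive,v0) N2.N3=(alive,v0) | N1.N0=(alive,v0) N1.N1=(alive,v0) N1.N2=(alive,v0) N1.N3=(alive,v0)
Op 4: gossip N0<->N3 -> N0.N0=(alive,v0) N0.N1=(alive,v0) N0.N2=(alive,v0) N0.N3=(dead,v1) | N3.N0=(alive,v0) N3.N1=(alive,v0) N3.N2=(alive,v0) N3.N3=(dead,v1)
Op 5: gossip N3<->N0 -> N3.N0=(alive,v0) N3.N1=(alive,v0) N3.N2=(alive,v0) N3.N3=(dead,v1) | N0.N0=(alive,v0) N0.N1=(alive,v0) N0.N2=(alive,v0) N0.N3=(dead,v1)
Op 6: gossip N1<->N0 -> N1.N0=(alive,v0) N1.N1=(alive,v0) N1.N2=(alive,v0) N1.N3=(dead,v1) | N0.N0=(alive,v0) N0.N1=(alive,v0) N0.N2=(alive,v0) N0.N3=(dead,v1)
Op 7: gossip N1<->N0 -> N1.N0=(alive,v0) N1.N1=(alive,v0) N1.N2=(alive,v0) N1.N3=(dead,v1) | N0.N0=(alive,v0) N0.N1=(alive,v0) N0.N2=(alive,v0) N0.N3=(dead,v1)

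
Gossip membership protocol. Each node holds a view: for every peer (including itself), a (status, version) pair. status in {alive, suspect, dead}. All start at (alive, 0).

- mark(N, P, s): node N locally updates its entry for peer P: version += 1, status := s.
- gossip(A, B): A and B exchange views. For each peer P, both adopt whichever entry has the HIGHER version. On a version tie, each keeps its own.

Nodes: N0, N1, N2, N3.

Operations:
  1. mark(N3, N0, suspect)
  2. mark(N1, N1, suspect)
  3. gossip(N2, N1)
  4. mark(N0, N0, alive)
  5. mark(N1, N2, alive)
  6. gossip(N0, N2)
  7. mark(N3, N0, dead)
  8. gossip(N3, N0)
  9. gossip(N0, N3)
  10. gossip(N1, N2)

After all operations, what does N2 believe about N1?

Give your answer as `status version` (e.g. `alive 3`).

Answer: suspect 1

Derivation:
Op 1: N3 marks N0=suspect -> (suspect,v1)
Op 2: N1 marks N1=suspect -> (suspect,v1)
Op 3: gossip N2<->N1 -> N2.N0=(alive,v0) N2.N1=(suspect,v1) N2.N2=(alive,v0) N2.N3=(alive,v0) | N1.N0=(alive,v0) N1.N1=(suspect,v1) N1.N2=(alive,v0) N1.N3=(alive,v0)
Op 4: N0 marks N0=alive -> (alive,v1)
Op 5: N1 marks N2=alive -> (alive,v1)
Op 6: gossip N0<->N2 -> N0.N0=(alive,v1) N0.N1=(suspect,v1) N0.N2=(alive,v0) N0.N3=(alive,v0) | N2.N0=(alive,v1) N2.N1=(suspect,v1) N2.N2=(alive,v0) N2.N3=(alive,v0)
Op 7: N3 marks N0=dead -> (dead,v2)
Op 8: gossip N3<->N0 -> N3.N0=(dead,v2) N3.N1=(suspect,v1) N3.N2=(alive,v0) N3.N3=(alive,v0) | N0.N0=(dead,v2) N0.N1=(suspect,v1) N0.N2=(alive,v0) N0.N3=(alive,v0)
Op 9: gossip N0<->N3 -> N0.N0=(dead,v2) N0.N1=(suspect,v1) N0.N2=(alive,v0) N0.N3=(alive,v0) | N3.N0=(dead,v2) N3.N1=(suspect,v1) N3.N2=(alive,v0) N3.N3=(alive,v0)
Op 10: gossip N1<->N2 -> N1.N0=(alive,v1) N1.N1=(suspect,v1) N1.N2=(alive,v1) N1.N3=(alive,v0) | N2.N0=(alive,v1) N2.N1=(suspect,v1) N2.N2=(alive,v1) N2.N3=(alive,v0)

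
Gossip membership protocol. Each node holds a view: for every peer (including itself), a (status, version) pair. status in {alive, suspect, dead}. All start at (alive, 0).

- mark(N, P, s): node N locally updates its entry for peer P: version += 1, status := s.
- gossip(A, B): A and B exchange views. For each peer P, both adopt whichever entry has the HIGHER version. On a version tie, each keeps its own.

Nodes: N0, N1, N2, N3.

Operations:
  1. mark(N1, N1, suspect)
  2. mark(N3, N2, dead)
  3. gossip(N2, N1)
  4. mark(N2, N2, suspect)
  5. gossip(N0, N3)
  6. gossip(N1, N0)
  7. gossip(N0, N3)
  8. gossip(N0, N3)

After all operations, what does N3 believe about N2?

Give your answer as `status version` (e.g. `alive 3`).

Op 1: N1 marks N1=suspect -> (suspect,v1)
Op 2: N3 marks N2=dead -> (dead,v1)
Op 3: gossip N2<->N1 -> N2.N0=(alive,v0) N2.N1=(suspect,v1) N2.N2=(alive,v0) N2.N3=(alive,v0) | N1.N0=(alive,v0) N1.N1=(suspect,v1) N1.N2=(alive,v0) N1.N3=(alive,v0)
Op 4: N2 marks N2=suspect -> (suspect,v1)
Op 5: gossip N0<->N3 -> N0.N0=(alive,v0) N0.N1=(alive,v0) N0.N2=(dead,v1) N0.N3=(alive,v0) | N3.N0=(alive,v0) N3.N1=(alive,v0) N3.N2=(dead,v1) N3.N3=(alive,v0)
Op 6: gossip N1<->N0 -> N1.N0=(alive,v0) N1.N1=(suspect,v1) N1.N2=(dead,v1) N1.N3=(alive,v0) | N0.N0=(alive,v0) N0.N1=(suspect,v1) N0.N2=(dead,v1) N0.N3=(alive,v0)
Op 7: gossip N0<->N3 -> N0.N0=(alive,v0) N0.N1=(suspect,v1) N0.N2=(dead,v1) N0.N3=(alive,v0) | N3.N0=(alive,v0) N3.N1=(suspect,v1) N3.N2=(dead,v1) N3.N3=(alive,v0)
Op 8: gossip N0<->N3 -> N0.N0=(alive,v0) N0.N1=(suspect,v1) N0.N2=(dead,v1) N0.N3=(alive,v0) | N3.N0=(alive,v0) N3.N1=(suspect,v1) N3.N2=(dead,v1) N3.N3=(alive,v0)

Answer: dead 1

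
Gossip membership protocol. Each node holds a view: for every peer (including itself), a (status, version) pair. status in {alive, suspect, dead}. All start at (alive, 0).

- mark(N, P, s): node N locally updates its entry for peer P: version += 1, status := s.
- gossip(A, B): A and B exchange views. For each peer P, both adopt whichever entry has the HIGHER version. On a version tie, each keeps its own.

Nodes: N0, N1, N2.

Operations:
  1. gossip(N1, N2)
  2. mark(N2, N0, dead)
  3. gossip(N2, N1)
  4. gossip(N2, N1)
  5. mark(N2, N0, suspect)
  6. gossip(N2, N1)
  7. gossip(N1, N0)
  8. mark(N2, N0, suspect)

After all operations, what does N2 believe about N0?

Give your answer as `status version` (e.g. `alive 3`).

Answer: suspect 3

Derivation:
Op 1: gossip N1<->N2 -> N1.N0=(alive,v0) N1.N1=(alive,v0) N1.N2=(alive,v0) | N2.N0=(alive,v0) N2.N1=(alive,v0) N2.N2=(alive,v0)
Op 2: N2 marks N0=dead -> (dead,v1)
Op 3: gossip N2<->N1 -> N2.N0=(dead,v1) N2.N1=(alive,v0) N2.N2=(alive,v0) | N1.N0=(dead,v1) N1.N1=(alive,v0) N1.N2=(alive,v0)
Op 4: gossip N2<->N1 -> N2.N0=(dead,v1) N2.N1=(alive,v0) N2.N2=(alive,v0) | N1.N0=(dead,v1) N1.N1=(alive,v0) N1.N2=(alive,v0)
Op 5: N2 marks N0=suspect -> (suspect,v2)
Op 6: gossip N2<->N1 -> N2.N0=(suspect,v2) N2.N1=(alive,v0) N2.N2=(alive,v0) | N1.N0=(suspect,v2) N1.N1=(alive,v0) N1.N2=(alive,v0)
Op 7: gossip N1<->N0 -> N1.N0=(suspect,v2) N1.N1=(alive,v0) N1.N2=(alive,v0) | N0.N0=(suspect,v2) N0.N1=(alive,v0) N0.N2=(alive,v0)
Op 8: N2 marks N0=suspect -> (suspect,v3)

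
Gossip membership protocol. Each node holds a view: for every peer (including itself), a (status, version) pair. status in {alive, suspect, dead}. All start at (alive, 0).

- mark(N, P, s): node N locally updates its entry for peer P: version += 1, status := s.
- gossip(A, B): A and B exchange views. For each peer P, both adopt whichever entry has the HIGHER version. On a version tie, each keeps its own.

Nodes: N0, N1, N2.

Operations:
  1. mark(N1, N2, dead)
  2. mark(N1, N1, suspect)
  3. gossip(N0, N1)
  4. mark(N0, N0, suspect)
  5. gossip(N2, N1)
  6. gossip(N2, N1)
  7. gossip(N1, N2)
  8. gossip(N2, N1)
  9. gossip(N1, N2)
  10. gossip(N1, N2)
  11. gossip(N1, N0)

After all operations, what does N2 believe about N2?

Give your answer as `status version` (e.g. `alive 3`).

Op 1: N1 marks N2=dead -> (dead,v1)
Op 2: N1 marks N1=suspect -> (suspect,v1)
Op 3: gossip N0<->N1 -> N0.N0=(alive,v0) N0.N1=(suspect,v1) N0.N2=(dead,v1) | N1.N0=(alive,v0) N1.N1=(suspect,v1) N1.N2=(dead,v1)
Op 4: N0 marks N0=suspect -> (suspect,v1)
Op 5: gossip N2<->N1 -> N2.N0=(alive,v0) N2.N1=(suspect,v1) N2.N2=(dead,v1) | N1.N0=(alive,v0) N1.N1=(suspect,v1) N1.N2=(dead,v1)
Op 6: gossip N2<->N1 -> N2.N0=(alive,v0) N2.N1=(suspect,v1) N2.N2=(dead,v1) | N1.N0=(alive,v0) N1.N1=(suspect,v1) N1.N2=(dead,v1)
Op 7: gossip N1<->N2 -> N1.N0=(alive,v0) N1.N1=(suspect,v1) N1.N2=(dead,v1) | N2.N0=(alive,v0) N2.N1=(suspect,v1) N2.N2=(dead,v1)
Op 8: gossip N2<->N1 -> N2.N0=(alive,v0) N2.N1=(suspect,v1) N2.N2=(dead,v1) | N1.N0=(alive,v0) N1.N1=(suspect,v1) N1.N2=(dead,v1)
Op 9: gossip N1<->N2 -> N1.N0=(alive,v0) N1.N1=(suspect,v1) N1.N2=(dead,v1) | N2.N0=(alive,v0) N2.N1=(suspect,v1) N2.N2=(dead,v1)
Op 10: gossip N1<->N2 -> N1.N0=(alive,v0) N1.N1=(suspect,v1) N1.N2=(dead,v1) | N2.N0=(alive,v0) N2.N1=(suspect,v1) N2.N2=(dead,v1)
Op 11: gossip N1<->N0 -> N1.N0=(suspect,v1) N1.N1=(suspect,v1) N1.N2=(dead,v1) | N0.N0=(suspect,v1) N0.N1=(suspect,v1) N0.N2=(dead,v1)

Answer: dead 1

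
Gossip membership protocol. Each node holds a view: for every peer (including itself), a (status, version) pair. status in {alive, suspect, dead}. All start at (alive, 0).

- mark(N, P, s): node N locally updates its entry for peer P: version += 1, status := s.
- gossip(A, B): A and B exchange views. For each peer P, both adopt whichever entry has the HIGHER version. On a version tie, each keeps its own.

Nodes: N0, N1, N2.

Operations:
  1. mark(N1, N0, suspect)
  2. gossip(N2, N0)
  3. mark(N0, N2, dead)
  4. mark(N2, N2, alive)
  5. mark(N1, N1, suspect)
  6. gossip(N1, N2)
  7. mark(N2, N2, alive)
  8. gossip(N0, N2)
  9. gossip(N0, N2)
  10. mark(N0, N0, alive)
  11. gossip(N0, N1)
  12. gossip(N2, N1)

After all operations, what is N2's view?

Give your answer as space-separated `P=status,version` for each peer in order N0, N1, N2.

Op 1: N1 marks N0=suspect -> (suspect,v1)
Op 2: gossip N2<->N0 -> N2.N0=(alive,v0) N2.N1=(alive,v0) N2.N2=(alive,v0) | N0.N0=(alive,v0) N0.N1=(alive,v0) N0.N2=(alive,v0)
Op 3: N0 marks N2=dead -> (dead,v1)
Op 4: N2 marks N2=alive -> (alive,v1)
Op 5: N1 marks N1=suspect -> (suspect,v1)
Op 6: gossip N1<->N2 -> N1.N0=(suspect,v1) N1.N1=(suspect,v1) N1.N2=(alive,v1) | N2.N0=(suspect,v1) N2.N1=(suspect,v1) N2.N2=(alive,v1)
Op 7: N2 marks N2=alive -> (alive,v2)
Op 8: gossip N0<->N2 -> N0.N0=(suspect,v1) N0.N1=(suspect,v1) N0.N2=(alive,v2) | N2.N0=(suspect,v1) N2.N1=(suspect,v1) N2.N2=(alive,v2)
Op 9: gossip N0<->N2 -> N0.N0=(suspect,v1) N0.N1=(suspect,v1) N0.N2=(alive,v2) | N2.N0=(suspect,v1) N2.N1=(suspect,v1) N2.N2=(alive,v2)
Op 10: N0 marks N0=alive -> (alive,v2)
Op 11: gossip N0<->N1 -> N0.N0=(alive,v2) N0.N1=(suspect,v1) N0.N2=(alive,v2) | N1.N0=(alive,v2) N1.N1=(suspect,v1) N1.N2=(alive,v2)
Op 12: gossip N2<->N1 -> N2.N0=(alive,v2) N2.N1=(suspect,v1) N2.N2=(alive,v2) | N1.N0=(alive,v2) N1.N1=(suspect,v1) N1.N2=(alive,v2)

Answer: N0=alive,2 N1=suspect,1 N2=alive,2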